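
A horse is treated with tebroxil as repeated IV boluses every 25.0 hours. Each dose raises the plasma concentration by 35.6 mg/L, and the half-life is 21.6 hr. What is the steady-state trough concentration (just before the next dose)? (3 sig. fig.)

k = ln 2 / 21.6 = 0.03209 hr⁻¹
Fraction remaining after one interval: e^(−kτ) = e^(−0.03209 × 25.0) = 0.4483
R = 1 / (1 − 0.4483) = 1.813
Css,max = 35.6 × 1.813 = 64.53 mg/L
Css,min = Css,max × e^(−kτ) = 64.53 × 0.4483 ≈ 28.9 mg/L

28.9 mg/L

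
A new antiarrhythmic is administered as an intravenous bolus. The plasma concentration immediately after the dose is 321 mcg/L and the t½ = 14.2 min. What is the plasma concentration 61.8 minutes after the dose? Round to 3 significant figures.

15.7 mcg/L

k = ln 2 / 14.2 = 0.04881 min⁻¹
C(t) = C₀ e^(−kt) = 321 × e^(−0.04881 × 61.8) = 321 × e^(−3.017) = 321 × 0.04896 ≈ 15.7 mcg/L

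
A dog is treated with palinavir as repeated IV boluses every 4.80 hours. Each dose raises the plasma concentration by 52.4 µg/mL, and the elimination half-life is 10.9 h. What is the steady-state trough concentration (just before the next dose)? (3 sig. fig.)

k = ln 2 / 10.9 = 0.06359 h⁻¹
Fraction remaining after one interval: e^(−kτ) = e^(−0.06359 × 4.80) = 0.7369
R = 1 / (1 − 0.7369) = 3.802
Css,max = 52.4 × 3.802 = 199.2 µg/mL
Css,min = Css,max × e^(−kτ) = 199.2 × 0.7369 ≈ 147 µg/mL

147 µg/mL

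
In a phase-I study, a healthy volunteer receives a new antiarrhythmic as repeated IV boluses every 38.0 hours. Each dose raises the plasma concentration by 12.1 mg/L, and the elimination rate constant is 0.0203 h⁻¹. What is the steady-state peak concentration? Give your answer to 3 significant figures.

22.5 mg/L

Fraction remaining after one interval: e^(−kτ) = e^(−0.02030 × 38.0) = 0.4624
R = 1 / (1 − 0.4624) = 1.860
Css,max = 12.1 × 1.860 ≈ 22.5 mg/L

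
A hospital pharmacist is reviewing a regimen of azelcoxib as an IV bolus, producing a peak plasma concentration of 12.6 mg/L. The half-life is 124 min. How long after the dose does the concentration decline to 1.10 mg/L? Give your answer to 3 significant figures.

436 minutes

k = ln 2 / 124 = 0.005590 min⁻¹
C(t) = C₀ e^(−kt)  ⇒  t = ln(C₀/C) / k
t = ln(12.6/1.10) / 0.005590 = 2.438 / 0.005590 ≈ 436 minutes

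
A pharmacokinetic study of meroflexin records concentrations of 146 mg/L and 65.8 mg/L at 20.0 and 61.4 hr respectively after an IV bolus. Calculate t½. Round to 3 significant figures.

36.0 hours

k = ln(C₁/C₂) / (t₂ − t₁) = ln(146/65.8) / (61.4 − 20.0)
  = 0.7970 / 41.40 = 0.01925 hr⁻¹
t½ = ln 2 / k = ln 2 / 0.01925 ≈ 36.0 hours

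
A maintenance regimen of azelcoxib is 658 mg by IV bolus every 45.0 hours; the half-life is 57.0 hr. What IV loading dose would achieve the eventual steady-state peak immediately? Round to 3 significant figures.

k = ln 2 / 57.0 = 0.01216 hr⁻¹
Accumulation ratio R = 1 / (1 − e^(−kτ)) = 1 / (1 − e^(−0.01216×45.0)) = 1 / (1 − 0.5786) = 2.373
Loading dose = maintenance dose × R = 658 × 2.373 ≈ 1560 mg

1560 mg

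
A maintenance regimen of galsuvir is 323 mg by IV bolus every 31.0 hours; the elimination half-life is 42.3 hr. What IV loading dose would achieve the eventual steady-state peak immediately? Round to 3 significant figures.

811 mg

k = ln 2 / 42.3 = 0.01639 hr⁻¹
Accumulation ratio R = 1 / (1 − e^(−kτ)) = 1 / (1 − e^(−0.01639×31.0)) = 1 / (1 − 0.6017) = 2.511
Loading dose = maintenance dose × R = 323 × 2.511 ≈ 811 mg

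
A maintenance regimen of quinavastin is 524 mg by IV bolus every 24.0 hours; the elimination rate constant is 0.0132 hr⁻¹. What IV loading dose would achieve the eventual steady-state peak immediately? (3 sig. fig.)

Accumulation ratio R = 1 / (1 − e^(−kτ)) = 1 / (1 − e^(−0.01320×24.0)) = 1 / (1 − 0.7285) = 3.683
Loading dose = maintenance dose × R = 524 × 3.683 ≈ 1930 mg

1930 mg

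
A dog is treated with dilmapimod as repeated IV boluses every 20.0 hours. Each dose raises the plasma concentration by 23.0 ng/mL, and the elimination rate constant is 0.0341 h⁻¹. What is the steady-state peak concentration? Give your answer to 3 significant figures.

Fraction remaining after one interval: e^(−kτ) = e^(−0.03410 × 20.0) = 0.5056
R = 1 / (1 − 0.5056) = 2.023
Css,max = 23.0 × 2.023 ≈ 46.5 ng/mL

46.5 ng/mL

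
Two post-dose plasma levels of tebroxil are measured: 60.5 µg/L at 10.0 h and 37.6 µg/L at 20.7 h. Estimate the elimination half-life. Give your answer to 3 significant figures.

k = ln(C₁/C₂) / (t₂ − t₁) = ln(60.5/37.6) / (20.7 − 10.0)
  = 0.4756 / 10.70 = 0.04445 h⁻¹
t½ = ln 2 / k = ln 2 / 0.04445 ≈ 15.6 hours

15.6 hours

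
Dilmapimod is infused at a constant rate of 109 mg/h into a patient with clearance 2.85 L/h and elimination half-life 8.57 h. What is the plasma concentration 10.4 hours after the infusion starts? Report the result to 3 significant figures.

Css = rate / CL = 109 / 2.85 = 38.25 mg/L
k = ln 2 / 8.57 = 0.08088 h⁻¹
C(t) = Css (1 − e^(−kt)) = 38.25 × (1 − e^(−0.8412)) = 38.25 × 0.5688 ≈ 21.8 mg/L

21.8 mg/L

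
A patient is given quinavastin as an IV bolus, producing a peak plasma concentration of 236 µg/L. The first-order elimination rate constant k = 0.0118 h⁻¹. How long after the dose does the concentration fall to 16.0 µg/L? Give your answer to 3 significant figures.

C(t) = C₀ e^(−kt)  ⇒  t = ln(C₀/C) / k
t = ln(236/16.0) / 0.01180 = 2.691 / 0.01180 ≈ 228 hours

228 hours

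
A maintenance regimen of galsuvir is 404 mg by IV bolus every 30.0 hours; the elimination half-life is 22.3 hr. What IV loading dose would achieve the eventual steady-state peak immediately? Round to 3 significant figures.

666 mg

k = ln 2 / 22.3 = 0.03108 hr⁻¹
Accumulation ratio R = 1 / (1 − e^(−kτ)) = 1 / (1 − e^(−0.03108×30.0)) = 1 / (1 − 0.3936) = 1.649
Loading dose = maintenance dose × R = 404 × 1.649 ≈ 666 mg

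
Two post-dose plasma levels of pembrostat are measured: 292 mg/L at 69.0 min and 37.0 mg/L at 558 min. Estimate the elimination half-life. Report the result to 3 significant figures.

164 minutes

k = ln(C₁/C₂) / (t₂ − t₁) = ln(292/37.0) / (558 − 69.0)
  = 2.066 / 489.0 = 0.004225 min⁻¹
t½ = ln 2 / k = ln 2 / 0.004225 ≈ 164 minutes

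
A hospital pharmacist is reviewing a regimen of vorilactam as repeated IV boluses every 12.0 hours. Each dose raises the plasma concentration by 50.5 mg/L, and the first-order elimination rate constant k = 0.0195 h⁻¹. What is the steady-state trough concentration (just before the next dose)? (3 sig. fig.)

Fraction remaining after one interval: e^(−kτ) = e^(−0.01950 × 12.0) = 0.7914
R = 1 / (1 − 0.7914) = 4.793
Css,max = 50.5 × 4.793 = 242.0 mg/L
Css,min = Css,max × e^(−kτ) = 242.0 × 0.7914 ≈ 192 mg/L

192 mg/L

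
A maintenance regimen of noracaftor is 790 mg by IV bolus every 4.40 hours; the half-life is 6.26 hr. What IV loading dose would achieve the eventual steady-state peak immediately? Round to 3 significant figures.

2050 mg

k = ln 2 / 6.26 = 0.1107 hr⁻¹
Accumulation ratio R = 1 / (1 − e^(−kτ)) = 1 / (1 − e^(−0.1107×4.40)) = 1 / (1 − 0.6143) = 2.593
Loading dose = maintenance dose × R = 790 × 2.593 ≈ 2050 mg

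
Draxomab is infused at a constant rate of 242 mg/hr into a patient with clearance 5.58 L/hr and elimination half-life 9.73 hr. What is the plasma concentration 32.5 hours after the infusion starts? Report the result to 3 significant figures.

Css = rate / CL = 242 / 5.58 = 43.37 mg/L
k = ln 2 / 9.73 = 0.07124 hr⁻¹
C(t) = Css (1 − e^(−kt)) = 43.37 × (1 − e^(−2.315)) = 43.37 × 0.9013 ≈ 39.1 mg/L

39.1 mg/L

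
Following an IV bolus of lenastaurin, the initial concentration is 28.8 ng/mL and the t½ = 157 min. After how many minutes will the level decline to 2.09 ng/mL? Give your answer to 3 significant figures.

594 minutes

k = ln 2 / 157 = 0.004415 min⁻¹
C(t) = C₀ e^(−kt)  ⇒  t = ln(C₀/C) / k
t = ln(28.8/2.09) / 0.004415 = 2.623 / 0.004415 ≈ 594 minutes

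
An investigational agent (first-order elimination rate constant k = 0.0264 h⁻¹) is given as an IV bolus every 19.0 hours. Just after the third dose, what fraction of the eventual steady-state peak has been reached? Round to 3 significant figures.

0.778

f_n = 1 − e^(−nkτ) = 1 − e^(−3 × 0.02640 × 19.0) = 1 − e^(−1.505) = 1 − 0.2221 ≈ 0.778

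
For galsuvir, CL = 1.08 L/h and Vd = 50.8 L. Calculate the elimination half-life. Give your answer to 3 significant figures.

k = CL / V = 1.08 / 50.8 = 0.02126 h⁻¹
t½ = ln 2 / k = ln 2 / 0.02126 ≈ 32.6 hours

32.6 hours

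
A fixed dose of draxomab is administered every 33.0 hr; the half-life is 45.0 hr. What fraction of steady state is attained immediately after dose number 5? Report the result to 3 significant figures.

k = ln 2 / 45.0 = 0.01540 hr⁻¹
f_n = 1 − e^(−nkτ) = 1 − e^(−5 × 0.01540 × 33.0) = 1 − e^(−2.542) = 1 − 0.07875 ≈ 0.921

0.921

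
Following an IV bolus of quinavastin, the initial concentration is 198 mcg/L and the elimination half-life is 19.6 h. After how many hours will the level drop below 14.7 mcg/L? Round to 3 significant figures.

73.5 hours

k = ln 2 / 19.6 = 0.03536 h⁻¹
C(t) = C₀ e^(−kt)  ⇒  t = ln(C₀/C) / k
t = ln(198/14.7) / 0.03536 = 2.600 / 0.03536 ≈ 73.5 hours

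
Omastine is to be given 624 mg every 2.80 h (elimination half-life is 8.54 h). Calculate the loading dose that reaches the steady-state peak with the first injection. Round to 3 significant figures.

k = ln 2 / 8.54 = 0.08116 h⁻¹
Accumulation ratio R = 1 / (1 − e^(−kτ)) = 1 / (1 − e^(−0.08116×2.80)) = 1 / (1 − 0.7967) = 4.919
Loading dose = maintenance dose × R = 624 × 4.919 ≈ 3070 mg

3070 mg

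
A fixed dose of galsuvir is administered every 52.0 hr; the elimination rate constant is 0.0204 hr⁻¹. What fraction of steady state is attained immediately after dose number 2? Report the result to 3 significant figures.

0.880

f_n = 1 − e^(−nkτ) = 1 − e^(−2 × 0.02040 × 52.0) = 1 − e^(−2.122) = 1 − 0.1198 ≈ 0.880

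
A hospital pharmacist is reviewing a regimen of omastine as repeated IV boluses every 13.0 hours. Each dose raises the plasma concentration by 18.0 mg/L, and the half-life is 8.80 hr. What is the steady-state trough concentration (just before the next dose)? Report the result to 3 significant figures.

10.1 mg/L

k = ln 2 / 8.80 = 0.07877 hr⁻¹
Fraction remaining after one interval: e^(−kτ) = e^(−0.07877 × 13.0) = 0.3592
R = 1 / (1 − 0.3592) = 1.560
Css,max = 18.0 × 1.560 = 28.09 mg/L
Css,min = Css,max × e^(−kτ) = 28.09 × 0.3592 ≈ 10.1 mg/L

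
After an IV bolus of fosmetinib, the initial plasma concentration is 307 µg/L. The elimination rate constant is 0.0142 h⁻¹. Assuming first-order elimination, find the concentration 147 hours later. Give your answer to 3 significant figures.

C(t) = C₀ e^(−kt) = 307 × e^(−0.01420 × 147) = 307 × e^(−2.087) = 307 × 0.1240 ≈ 38.1 µg/L

38.1 µg/L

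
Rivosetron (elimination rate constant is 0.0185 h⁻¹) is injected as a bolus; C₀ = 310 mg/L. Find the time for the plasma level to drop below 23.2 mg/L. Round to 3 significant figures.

140 hours

C(t) = C₀ e^(−kt)  ⇒  t = ln(C₀/C) / k
t = ln(310/23.2) / 0.01850 = 2.592 / 0.01850 ≈ 140 hours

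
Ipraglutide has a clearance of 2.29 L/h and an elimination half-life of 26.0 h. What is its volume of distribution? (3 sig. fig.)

85.9 L

k = ln 2 / t½ = ln 2 / 26.0 = 0.02666 h⁻¹
V = CL / k = 2.29 / 0.02666 ≈ 85.9 L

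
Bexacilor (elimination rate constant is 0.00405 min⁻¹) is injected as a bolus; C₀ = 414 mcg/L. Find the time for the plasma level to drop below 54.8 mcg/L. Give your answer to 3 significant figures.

C(t) = C₀ e^(−kt)  ⇒  t = ln(C₀/C) / k
t = ln(414/54.8) / 0.004050 = 2.022 / 0.004050 ≈ 499 minutes

499 minutes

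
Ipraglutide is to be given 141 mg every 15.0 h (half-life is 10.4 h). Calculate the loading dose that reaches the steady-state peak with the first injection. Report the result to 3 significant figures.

k = ln 2 / 10.4 = 0.06665 h⁻¹
Accumulation ratio R = 1 / (1 − e^(−kτ)) = 1 / (1 − e^(−0.06665×15.0)) = 1 / (1 − 0.3680) = 1.582
Loading dose = maintenance dose × R = 141 × 1.582 ≈ 223 mg

223 mg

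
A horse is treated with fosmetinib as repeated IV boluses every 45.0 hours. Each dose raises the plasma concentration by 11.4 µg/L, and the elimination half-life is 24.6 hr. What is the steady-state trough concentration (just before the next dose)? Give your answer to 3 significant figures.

4.46 µg/L

k = ln 2 / 24.6 = 0.02818 hr⁻¹
Fraction remaining after one interval: e^(−kτ) = e^(−0.02818 × 45.0) = 0.2814
R = 1 / (1 − 0.2814) = 1.392
Css,max = 11.4 × 1.392 = 15.86 µg/L
Css,min = Css,max × e^(−kτ) = 15.86 × 0.2814 ≈ 4.46 µg/L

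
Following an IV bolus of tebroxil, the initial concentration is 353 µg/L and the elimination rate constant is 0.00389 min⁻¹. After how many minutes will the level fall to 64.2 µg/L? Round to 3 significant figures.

438 minutes

C(t) = C₀ e^(−kt)  ⇒  t = ln(C₀/C) / k
t = ln(353/64.2) / 0.003890 = 1.704 / 0.003890 ≈ 438 minutes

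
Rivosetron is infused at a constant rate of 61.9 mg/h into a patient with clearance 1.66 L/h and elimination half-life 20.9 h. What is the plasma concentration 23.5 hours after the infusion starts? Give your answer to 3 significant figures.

20.2 mg/L

Css = rate / CL = 61.9 / 1.66 = 37.29 mg/L
k = ln 2 / 20.9 = 0.03316 h⁻¹
C(t) = Css (1 − e^(−kt)) = 37.29 × (1 − e^(−0.7794)) = 37.29 × 0.5413 ≈ 20.2 mg/L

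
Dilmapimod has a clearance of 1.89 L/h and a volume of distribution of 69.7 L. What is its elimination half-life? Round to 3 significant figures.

k = CL / V = 1.89 / 69.7 = 0.02712 h⁻¹
t½ = ln 2 / k = ln 2 / 0.02712 ≈ 25.6 hours

25.6 hours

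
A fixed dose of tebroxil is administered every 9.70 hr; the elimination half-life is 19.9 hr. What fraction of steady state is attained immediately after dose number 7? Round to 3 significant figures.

0.906

k = ln 2 / 19.9 = 0.03483 hr⁻¹
f_n = 1 − e^(−nkτ) = 1 − e^(−7 × 0.03483 × 9.70) = 1 − e^(−2.365) = 1 − 0.09394 ≈ 0.906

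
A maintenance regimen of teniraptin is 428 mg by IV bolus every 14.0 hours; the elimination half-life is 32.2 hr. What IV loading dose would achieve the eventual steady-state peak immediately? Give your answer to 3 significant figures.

k = ln 2 / 32.2 = 0.02153 hr⁻¹
Accumulation ratio R = 1 / (1 − e^(−kτ)) = 1 / (1 − e^(−0.02153×14.0)) = 1 / (1 − 0.7398) = 3.843
Loading dose = maintenance dose × R = 428 × 3.843 ≈ 1640 mg

1640 mg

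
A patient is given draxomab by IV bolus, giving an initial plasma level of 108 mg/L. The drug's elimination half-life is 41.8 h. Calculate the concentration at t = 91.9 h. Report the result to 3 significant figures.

23.5 mg/L

k = ln 2 / 41.8 = 0.01658 h⁻¹
C(t) = C₀ e^(−kt) = 108 × e^(−0.01658 × 91.9) = 108 × e^(−1.524) = 108 × 0.2179 ≈ 23.5 mg/L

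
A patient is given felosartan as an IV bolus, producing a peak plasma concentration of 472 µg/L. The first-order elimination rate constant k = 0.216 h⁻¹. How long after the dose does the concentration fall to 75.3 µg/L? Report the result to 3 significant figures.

8.50 hours

C(t) = C₀ e^(−kt)  ⇒  t = ln(C₀/C) / k
t = ln(472/75.3) / 0.2160 = 1.835 / 0.2160 ≈ 8.50 hours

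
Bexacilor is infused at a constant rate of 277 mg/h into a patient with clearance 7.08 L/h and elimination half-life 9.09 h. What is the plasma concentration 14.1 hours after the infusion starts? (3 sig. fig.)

25.8 mg/L

Css = rate / CL = 277 / 7.08 = 39.12 mg/L
k = ln 2 / 9.09 = 0.07625 h⁻¹
C(t) = Css (1 − e^(−kt)) = 39.12 × (1 − e^(−1.075)) = 39.12 × 0.6588 ≈ 25.8 mg/L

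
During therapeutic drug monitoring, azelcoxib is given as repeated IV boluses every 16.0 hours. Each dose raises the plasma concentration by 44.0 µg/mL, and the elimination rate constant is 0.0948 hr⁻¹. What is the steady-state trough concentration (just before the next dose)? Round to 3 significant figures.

12.4 µg/mL

Fraction remaining after one interval: e^(−kτ) = e^(−0.09480 × 16.0) = 0.2194
R = 1 / (1 − 0.2194) = 1.281
Css,max = 44.0 × 1.281 = 56.37 µg/mL
Css,min = Css,max × e^(−kτ) = 56.37 × 0.2194 ≈ 12.4 µg/mL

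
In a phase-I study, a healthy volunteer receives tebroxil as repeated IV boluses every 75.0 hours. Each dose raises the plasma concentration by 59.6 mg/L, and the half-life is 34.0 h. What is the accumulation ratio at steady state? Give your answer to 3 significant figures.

1.28

k = ln 2 / 34.0 = 0.02039 h⁻¹
Fraction remaining after one interval: e^(−kτ) = e^(−0.02039 × 75.0) = 0.2168
R = 1 / (1 − 0.2168) = 1 / 0.7832 ≈ 1.28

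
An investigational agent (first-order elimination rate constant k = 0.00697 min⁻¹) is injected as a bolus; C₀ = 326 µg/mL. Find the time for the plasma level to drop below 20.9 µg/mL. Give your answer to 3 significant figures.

C(t) = C₀ e^(−kt)  ⇒  t = ln(C₀/C) / k
t = ln(326/20.9) / 0.006970 = 2.747 / 0.006970 ≈ 394 minutes

394 minutes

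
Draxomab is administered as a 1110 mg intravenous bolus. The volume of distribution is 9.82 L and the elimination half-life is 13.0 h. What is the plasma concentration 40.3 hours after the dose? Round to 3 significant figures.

C₀ = dose / V = 1110 / 9.82 = 113.0 mg/L
k = ln 2 / 13.0 = 0.05332 h⁻¹
C(t) = C₀ e^(−kt) = 113.0 × e^(−0.05332 × 40.3) = 113.0 × e^(−2.149) = 113.0 × 0.1166 ≈ 13.2 mg/L

13.2 mg/L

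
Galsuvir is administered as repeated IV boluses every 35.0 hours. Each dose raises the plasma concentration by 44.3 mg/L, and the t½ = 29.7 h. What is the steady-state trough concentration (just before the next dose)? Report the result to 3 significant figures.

35.1 mg/L

k = ln 2 / 29.7 = 0.02334 h⁻¹
Fraction remaining after one interval: e^(−kτ) = e^(−0.02334 × 35.0) = 0.4418
R = 1 / (1 − 0.4418) = 1.792
Css,max = 44.3 × 1.792 = 79.37 mg/L
Css,min = Css,max × e^(−kτ) = 79.37 × 0.4418 ≈ 35.1 mg/L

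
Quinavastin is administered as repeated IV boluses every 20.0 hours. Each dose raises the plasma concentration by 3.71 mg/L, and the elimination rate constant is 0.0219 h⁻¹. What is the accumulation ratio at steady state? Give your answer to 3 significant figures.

Fraction remaining after one interval: e^(−kτ) = e^(−0.02190 × 20.0) = 0.6453
R = 1 / (1 − 0.6453) = 1 / 0.3547 ≈ 2.82

2.82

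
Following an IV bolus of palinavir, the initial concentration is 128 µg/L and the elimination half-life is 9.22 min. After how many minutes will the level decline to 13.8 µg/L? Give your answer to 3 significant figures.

k = ln 2 / 9.22 = 0.07518 min⁻¹
C(t) = C₀ e^(−kt)  ⇒  t = ln(C₀/C) / k
t = ln(128/13.8) / 0.07518 = 2.227 / 0.07518 ≈ 29.6 minutes

29.6 minutes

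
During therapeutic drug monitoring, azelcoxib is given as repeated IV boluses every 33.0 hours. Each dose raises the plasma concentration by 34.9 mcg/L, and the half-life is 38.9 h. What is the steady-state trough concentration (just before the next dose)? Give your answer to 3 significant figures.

k = ln 2 / 38.9 = 0.01782 h⁻¹
Fraction remaining after one interval: e^(−kτ) = e^(−0.01782 × 33.0) = 0.5554
R = 1 / (1 − 0.5554) = 2.249
Css,max = 34.9 × 2.249 = 78.50 mcg/L
Css,min = Css,max × e^(−kτ) = 78.50 × 0.5554 ≈ 43.6 mcg/L

43.6 mcg/L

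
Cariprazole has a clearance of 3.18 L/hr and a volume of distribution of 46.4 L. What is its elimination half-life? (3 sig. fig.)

k = CL / V = 3.18 / 46.4 = 0.06853 hr⁻¹
t½ = ln 2 / k = ln 2 / 0.06853 ≈ 10.1 hours

10.1 hours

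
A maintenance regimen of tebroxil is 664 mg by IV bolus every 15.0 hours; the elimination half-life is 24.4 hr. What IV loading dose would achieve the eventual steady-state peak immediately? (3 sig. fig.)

k = ln 2 / 24.4 = 0.02841 hr⁻¹
Accumulation ratio R = 1 / (1 − e^(−kτ)) = 1 / (1 − e^(−0.02841×15.0)) = 1 / (1 − 0.6530) = 2.882
Loading dose = maintenance dose × R = 664 × 2.882 ≈ 1910 mg

1910 mg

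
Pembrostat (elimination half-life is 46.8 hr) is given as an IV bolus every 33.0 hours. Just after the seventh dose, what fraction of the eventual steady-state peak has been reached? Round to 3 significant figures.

0.967

k = ln 2 / 46.8 = 0.01481 hr⁻¹
f_n = 1 − e^(−nkτ) = 1 − e^(−7 × 0.01481 × 33.0) = 1 − e^(−3.421) = 1 − 0.03267 ≈ 0.967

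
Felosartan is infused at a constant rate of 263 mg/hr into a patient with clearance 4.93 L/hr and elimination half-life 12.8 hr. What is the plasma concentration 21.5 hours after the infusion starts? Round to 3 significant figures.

36.7 µg/mL

Css = rate / CL = 263 / 4.93 = 53.35 µg/mL
k = ln 2 / 12.8 = 0.05415 hr⁻¹
C(t) = Css (1 − e^(−kt)) = 53.35 × (1 − e^(−1.164)) = 53.35 × 0.6878 ≈ 36.7 µg/mL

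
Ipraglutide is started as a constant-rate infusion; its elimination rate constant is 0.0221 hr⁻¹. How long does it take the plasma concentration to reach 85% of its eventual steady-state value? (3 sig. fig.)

f = 1 − e^(−kt)  ⇒  t = −ln(1 − f) / k
t = −ln(1 − 0.85) / 0.02210 = 1.897 / 0.02210 ≈ 85.8 hours

85.8 hours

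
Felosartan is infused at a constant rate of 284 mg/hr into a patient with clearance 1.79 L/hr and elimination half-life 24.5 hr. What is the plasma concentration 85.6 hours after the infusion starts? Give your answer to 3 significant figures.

Css = rate / CL = 284 / 1.79 = 158.7 mg/L
k = ln 2 / 24.5 = 0.02829 hr⁻¹
C(t) = Css (1 − e^(−kt)) = 158.7 × (1 − e^(−2.422)) = 158.7 × 0.9112 ≈ 145 mg/L

145 mg/L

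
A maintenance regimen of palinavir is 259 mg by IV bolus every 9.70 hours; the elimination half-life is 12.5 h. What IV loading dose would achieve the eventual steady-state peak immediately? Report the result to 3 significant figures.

623 mg

k = ln 2 / 12.5 = 0.05545 h⁻¹
Accumulation ratio R = 1 / (1 − e^(−kτ)) = 1 / (1 − e^(−0.05545×9.70)) = 1 / (1 − 0.5840) = 2.404
Loading dose = maintenance dose × R = 259 × 2.404 ≈ 623 mg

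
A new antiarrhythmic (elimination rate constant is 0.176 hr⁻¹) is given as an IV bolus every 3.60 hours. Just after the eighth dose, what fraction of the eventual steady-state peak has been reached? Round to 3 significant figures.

f_n = 1 − e^(−nkτ) = 1 − e^(−8 × 0.1760 × 3.60) = 1 − e^(−5.069) = 1 − 0.006290 ≈ 0.994

0.994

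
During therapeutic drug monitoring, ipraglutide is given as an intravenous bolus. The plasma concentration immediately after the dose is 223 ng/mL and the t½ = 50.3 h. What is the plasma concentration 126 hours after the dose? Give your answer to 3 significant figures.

39.3 ng/mL

k = ln 2 / 50.3 = 0.01378 h⁻¹
C(t) = C₀ e^(−kt) = 223 × e^(−0.01378 × 126) = 223 × e^(−1.736) = 223 × 0.1762 ≈ 39.3 ng/mL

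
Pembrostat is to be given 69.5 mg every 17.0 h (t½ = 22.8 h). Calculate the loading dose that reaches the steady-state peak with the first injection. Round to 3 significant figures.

172 mg

k = ln 2 / 22.8 = 0.03040 h⁻¹
Accumulation ratio R = 1 / (1 − e^(−kτ)) = 1 / (1 − e^(−0.03040×17.0)) = 1 / (1 − 0.5964) = 2.478
Loading dose = maintenance dose × R = 69.5 × 2.478 ≈ 172 mg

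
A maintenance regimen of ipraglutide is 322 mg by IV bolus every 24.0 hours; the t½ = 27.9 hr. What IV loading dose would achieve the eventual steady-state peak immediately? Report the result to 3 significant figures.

k = ln 2 / 27.9 = 0.02484 hr⁻¹
Accumulation ratio R = 1 / (1 − e^(−kτ)) = 1 / (1 − e^(−0.02484×24.0)) = 1 / (1 − 0.5509) = 2.227
Loading dose = maintenance dose × R = 322 × 2.227 ≈ 717 mg

717 mg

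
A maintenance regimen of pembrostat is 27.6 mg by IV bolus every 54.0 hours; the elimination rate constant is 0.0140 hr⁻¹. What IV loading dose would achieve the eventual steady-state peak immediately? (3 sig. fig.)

52.0 mg

Accumulation ratio R = 1 / (1 − e^(−kτ)) = 1 / (1 − e^(−0.01400×54.0)) = 1 / (1 − 0.4695) = 1.885
Loading dose = maintenance dose × R = 27.6 × 1.885 ≈ 52.0 mg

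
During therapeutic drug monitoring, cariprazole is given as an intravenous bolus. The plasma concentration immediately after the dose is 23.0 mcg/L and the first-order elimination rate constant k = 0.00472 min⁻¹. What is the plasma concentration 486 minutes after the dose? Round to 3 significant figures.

C(t) = C₀ e^(−kt) = 23.0 × e^(−0.004720 × 486) = 23.0 × e^(−2.294) = 23.0 × 0.1009 ≈ 2.32 mcg/L

2.32 mcg/L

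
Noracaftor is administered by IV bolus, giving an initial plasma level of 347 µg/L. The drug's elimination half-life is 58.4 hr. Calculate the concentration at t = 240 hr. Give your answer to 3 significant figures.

20.1 µg/L

k = ln 2 / 58.4 = 0.01187 hr⁻¹
C(t) = C₀ e^(−kt) = 347 × e^(−0.01187 × 240) = 347 × e^(−2.849) = 347 × 0.05793 ≈ 20.1 µg/L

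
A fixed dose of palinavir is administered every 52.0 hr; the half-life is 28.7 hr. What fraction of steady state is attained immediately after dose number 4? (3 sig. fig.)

0.993

k = ln 2 / 28.7 = 0.02415 hr⁻¹
f_n = 1 − e^(−nkτ) = 1 − e^(−4 × 0.02415 × 52.0) = 1 − e^(−5.024) = 1 − 0.006581 ≈ 0.993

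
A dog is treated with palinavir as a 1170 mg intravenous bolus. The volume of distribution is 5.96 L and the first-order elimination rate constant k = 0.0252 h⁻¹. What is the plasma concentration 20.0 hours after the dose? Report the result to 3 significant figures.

119 mg/L

C₀ = dose / V = 1170 / 5.96 = 196.3 mg/L
C(t) = C₀ e^(−kt) = 196.3 × e^(−0.02520 × 20.0) = 196.3 × e^(−0.5040) = 196.3 × 0.6041 ≈ 119 mg/L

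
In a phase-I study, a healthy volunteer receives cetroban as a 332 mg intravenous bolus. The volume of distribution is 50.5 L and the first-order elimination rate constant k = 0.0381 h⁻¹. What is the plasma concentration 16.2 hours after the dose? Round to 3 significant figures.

C₀ = dose / V = 332 / 50.5 = 6.574 mg/L
C(t) = C₀ e^(−kt) = 6.574 × e^(−0.03810 × 16.2) = 6.574 × e^(−0.6172) = 6.574 × 0.5394 ≈ 3.55 mg/L

3.55 mg/L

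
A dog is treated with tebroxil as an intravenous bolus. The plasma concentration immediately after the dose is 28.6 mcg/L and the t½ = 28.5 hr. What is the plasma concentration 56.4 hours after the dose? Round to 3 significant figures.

k = ln 2 / 28.5 = 0.02432 hr⁻¹
C(t) = C₀ e^(−kt) = 28.6 × e^(−0.02432 × 56.4) = 28.6 × e^(−1.372) = 28.6 × 0.2537 ≈ 7.26 mcg/L

7.26 mcg/L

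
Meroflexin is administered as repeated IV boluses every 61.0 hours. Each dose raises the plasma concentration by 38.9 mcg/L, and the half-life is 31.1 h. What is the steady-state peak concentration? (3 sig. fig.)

k = ln 2 / 31.1 = 0.02229 h⁻¹
Fraction remaining after one interval: e^(−kτ) = e^(−0.02229 × 61.0) = 0.2568
R = 1 / (1 − 0.2568) = 1.345
Css,max = 38.9 × 1.345 ≈ 52.3 mcg/L

52.3 mcg/L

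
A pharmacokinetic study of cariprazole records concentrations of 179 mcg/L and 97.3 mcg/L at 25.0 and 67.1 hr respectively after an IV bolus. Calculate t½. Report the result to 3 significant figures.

47.9 hours

k = ln(C₁/C₂) / (t₂ − t₁) = ln(179/97.3) / (67.1 − 25.0)
  = 0.6096 / 42.10 = 0.01448 hr⁻¹
t½ = ln 2 / k = ln 2 / 0.01448 ≈ 47.9 hours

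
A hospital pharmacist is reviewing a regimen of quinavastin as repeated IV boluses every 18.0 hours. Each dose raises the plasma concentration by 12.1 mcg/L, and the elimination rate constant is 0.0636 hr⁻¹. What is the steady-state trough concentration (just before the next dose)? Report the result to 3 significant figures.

5.65 mcg/L

Fraction remaining after one interval: e^(−kτ) = e^(−0.06360 × 18.0) = 0.3183
R = 1 / (1 − 0.3183) = 1.467
Css,max = 12.1 × 1.467 = 17.75 mcg/L
Css,min = Css,max × e^(−kτ) = 17.75 × 0.3183 ≈ 5.65 mcg/L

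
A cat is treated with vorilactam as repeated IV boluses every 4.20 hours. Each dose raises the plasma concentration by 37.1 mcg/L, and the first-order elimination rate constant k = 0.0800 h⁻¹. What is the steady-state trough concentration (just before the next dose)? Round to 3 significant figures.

Fraction remaining after one interval: e^(−kτ) = e^(−0.08000 × 4.20) = 0.7146
R = 1 / (1 − 0.7146) = 3.504
Css,max = 37.1 × 3.504 = 130.0 mcg/L
Css,min = Css,max × e^(−kτ) = 130.0 × 0.7146 ≈ 92.9 mcg/L

92.9 mcg/L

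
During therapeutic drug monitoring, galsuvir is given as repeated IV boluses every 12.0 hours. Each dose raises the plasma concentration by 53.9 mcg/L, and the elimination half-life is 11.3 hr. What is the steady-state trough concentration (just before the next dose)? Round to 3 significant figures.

49.6 mcg/L

k = ln 2 / 11.3 = 0.06134 hr⁻¹
Fraction remaining after one interval: e^(−kτ) = e^(−0.06134 × 12.0) = 0.4790
R = 1 / (1 − 0.4790) = 1.919
Css,max = 53.9 × 1.919 = 103.5 mcg/L
Css,min = Css,max × e^(−kτ) = 103.5 × 0.4790 ≈ 49.6 mcg/L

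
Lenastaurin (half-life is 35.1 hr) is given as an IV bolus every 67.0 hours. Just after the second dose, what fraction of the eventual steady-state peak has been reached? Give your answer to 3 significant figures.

k = ln 2 / 35.1 = 0.01975 hr⁻¹
f_n = 1 − e^(−nkτ) = 1 − e^(−2 × 0.01975 × 67.0) = 1 − e^(−2.646) = 1 − 0.07092 ≈ 0.929

0.929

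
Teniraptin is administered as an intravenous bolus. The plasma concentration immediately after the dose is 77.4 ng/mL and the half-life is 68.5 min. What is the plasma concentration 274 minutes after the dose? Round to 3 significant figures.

k = ln 2 / 68.5 = 0.01012 min⁻¹
274 min is 4.000 half-lives, so C = 77.4 × (1/2)^4.000 = 77.4 × 0.06250 ≈ 4.84 ng/mL

4.84 ng/mL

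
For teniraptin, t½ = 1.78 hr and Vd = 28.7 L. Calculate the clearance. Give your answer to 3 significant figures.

11.2 L/hr

k = ln 2 / t½ = ln 2 / 1.78 = 0.3894 hr⁻¹
CL = k · V = 0.3894 × 28.7 ≈ 11.2 L/hr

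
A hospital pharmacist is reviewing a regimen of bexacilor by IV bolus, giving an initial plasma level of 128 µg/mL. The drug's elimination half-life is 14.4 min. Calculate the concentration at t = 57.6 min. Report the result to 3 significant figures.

8.00 µg/mL

k = ln 2 / 14.4 = 0.04814 min⁻¹
57.6 min is 4.000 half-lives, so C = 128 × (1/2)^4.000 = 128 × 0.06250 ≈ 8.00 µg/mL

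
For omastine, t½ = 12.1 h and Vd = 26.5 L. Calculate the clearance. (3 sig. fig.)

1.52 L/h

k = ln 2 / t½ = ln 2 / 12.1 = 0.05728 h⁻¹
CL = k · V = 0.05728 × 26.5 ≈ 1.52 L/h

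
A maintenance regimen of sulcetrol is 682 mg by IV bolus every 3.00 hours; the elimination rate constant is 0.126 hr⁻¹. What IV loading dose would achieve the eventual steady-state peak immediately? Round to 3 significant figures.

2170 mg

Accumulation ratio R = 1 / (1 − e^(−kτ)) = 1 / (1 − e^(−0.1260×3.00)) = 1 / (1 − 0.6852) = 3.177
Loading dose = maintenance dose × R = 682 × 3.177 ≈ 2170 mg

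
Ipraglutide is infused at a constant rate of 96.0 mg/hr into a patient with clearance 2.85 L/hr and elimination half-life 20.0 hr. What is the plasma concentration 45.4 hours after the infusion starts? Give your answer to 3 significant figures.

Css = rate / CL = 96.0 / 2.85 = 33.68 mg/L
k = ln 2 / 20.0 = 0.03466 hr⁻¹
C(t) = Css (1 − e^(−kt)) = 33.68 × (1 − e^(−1.573)) = 33.68 × 0.7927 ≈ 26.7 mg/L

26.7 mg/L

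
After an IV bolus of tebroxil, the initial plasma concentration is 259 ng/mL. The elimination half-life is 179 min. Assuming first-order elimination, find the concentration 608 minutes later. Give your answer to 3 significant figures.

k = ln 2 / 179 = 0.003872 min⁻¹
C(t) = C₀ e^(−kt) = 259 × e^(−0.003872 × 608) = 259 × e^(−2.354) = 259 × 0.09495 ≈ 24.6 ng/mL

24.6 ng/mL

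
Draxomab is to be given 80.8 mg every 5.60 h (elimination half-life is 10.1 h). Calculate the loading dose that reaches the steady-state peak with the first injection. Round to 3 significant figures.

253 mg

k = ln 2 / 10.1 = 0.06863 h⁻¹
Accumulation ratio R = 1 / (1 − e^(−kτ)) = 1 / (1 − e^(−0.06863×5.60)) = 1 / (1 − 0.6809) = 3.134
Loading dose = maintenance dose × R = 80.8 × 3.134 ≈ 253 mg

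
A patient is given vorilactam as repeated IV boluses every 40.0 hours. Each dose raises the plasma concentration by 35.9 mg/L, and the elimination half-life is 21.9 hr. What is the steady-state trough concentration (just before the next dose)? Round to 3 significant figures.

14.1 mg/L

k = ln 2 / 21.9 = 0.03165 hr⁻¹
Fraction remaining after one interval: e^(−kτ) = e^(−0.03165 × 40.0) = 0.2820
R = 1 / (1 − 0.2820) = 1.393
Css,max = 35.9 × 1.393 = 50.00 mg/L
Css,min = Css,max × e^(−kτ) = 50.00 × 0.2820 ≈ 14.1 mg/L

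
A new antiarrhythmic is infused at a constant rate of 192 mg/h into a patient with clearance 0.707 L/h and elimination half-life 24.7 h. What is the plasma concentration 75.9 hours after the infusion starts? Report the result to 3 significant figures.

Css = rate / CL = 192 / 0.707 = 271.6 µg/mL
k = ln 2 / 24.7 = 0.02806 h⁻¹
C(t) = Css (1 − e^(−kt)) = 271.6 × (1 − e^(−2.130)) = 271.6 × 0.8812 ≈ 239 µg/mL

239 µg/mL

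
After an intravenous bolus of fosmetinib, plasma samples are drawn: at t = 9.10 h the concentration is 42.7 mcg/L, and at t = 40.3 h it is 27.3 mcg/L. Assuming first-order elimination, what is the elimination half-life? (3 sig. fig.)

48.3 hours

k = ln(C₁/C₂) / (t₂ − t₁) = ln(42.7/27.3) / (40.3 − 9.10)
  = 0.4473 / 31.20 = 0.01434 h⁻¹
t½ = ln 2 / k = ln 2 / 0.01434 ≈ 48.3 hours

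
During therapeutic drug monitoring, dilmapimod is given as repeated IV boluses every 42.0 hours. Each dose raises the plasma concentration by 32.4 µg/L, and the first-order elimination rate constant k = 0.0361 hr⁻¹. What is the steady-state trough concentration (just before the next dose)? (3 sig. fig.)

Fraction remaining after one interval: e^(−kτ) = e^(−0.03610 × 42.0) = 0.2195
R = 1 / (1 − 0.2195) = 1.281
Css,max = 32.4 × 1.281 = 41.51 µg/L
Css,min = Css,max × e^(−kτ) = 41.51 × 0.2195 ≈ 9.11 µg/L

9.11 µg/L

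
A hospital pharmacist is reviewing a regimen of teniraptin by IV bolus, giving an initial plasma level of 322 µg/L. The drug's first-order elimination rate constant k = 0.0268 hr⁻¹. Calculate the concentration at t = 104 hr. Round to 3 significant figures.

C(t) = C₀ e^(−kt) = 322 × e^(−0.02680 × 104) = 322 × e^(−2.787) = 322 × 0.06159 ≈ 19.8 µg/L

19.8 µg/L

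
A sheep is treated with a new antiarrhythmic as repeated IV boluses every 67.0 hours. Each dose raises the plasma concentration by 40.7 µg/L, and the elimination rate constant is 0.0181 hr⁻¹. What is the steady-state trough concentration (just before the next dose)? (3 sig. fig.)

17.2 µg/L

Fraction remaining after one interval: e^(−kτ) = e^(−0.01810 × 67.0) = 0.2974
R = 1 / (1 − 0.2974) = 1.423
Css,max = 40.7 × 1.423 = 57.93 µg/L
Css,min = Css,max × e^(−kτ) = 57.93 × 0.2974 ≈ 17.2 µg/L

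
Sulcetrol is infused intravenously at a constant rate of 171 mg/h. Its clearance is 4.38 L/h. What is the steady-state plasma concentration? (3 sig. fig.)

39.0 mg/L

Css = infusion rate / CL = 171 / 4.38 ≈ 39.0 mg/L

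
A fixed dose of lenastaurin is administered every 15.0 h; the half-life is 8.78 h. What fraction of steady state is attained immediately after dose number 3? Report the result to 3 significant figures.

k = ln 2 / 8.78 = 0.07895 h⁻¹
f_n = 1 − e^(−nkτ) = 1 − e^(−3 × 0.07895 × 15.0) = 1 − e^(−3.553) = 1 − 0.02865 ≈ 0.971

0.971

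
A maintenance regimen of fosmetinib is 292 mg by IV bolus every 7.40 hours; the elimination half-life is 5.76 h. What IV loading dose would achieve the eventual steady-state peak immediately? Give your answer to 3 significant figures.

k = ln 2 / 5.76 = 0.1203 h⁻¹
Accumulation ratio R = 1 / (1 − e^(−kτ)) = 1 / (1 − e^(−0.1203×7.40)) = 1 / (1 − 0.4104) = 1.696
Loading dose = maintenance dose × R = 292 × 1.696 ≈ 495 mg

495 mg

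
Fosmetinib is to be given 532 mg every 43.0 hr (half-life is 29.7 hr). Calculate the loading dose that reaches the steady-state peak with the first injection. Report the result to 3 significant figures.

k = ln 2 / 29.7 = 0.02334 hr⁻¹
Accumulation ratio R = 1 / (1 − e^(−kτ)) = 1 / (1 − e^(−0.02334×43.0)) = 1 / (1 − 0.3666) = 1.579
Loading dose = maintenance dose × R = 532 × 1.579 ≈ 840 mg

840 mg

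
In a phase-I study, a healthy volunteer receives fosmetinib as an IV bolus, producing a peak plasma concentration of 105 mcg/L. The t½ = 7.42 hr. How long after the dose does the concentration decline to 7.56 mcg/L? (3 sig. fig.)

28.2 hours

k = ln 2 / 7.42 = 0.09342 hr⁻¹
C(t) = C₀ e^(−kt)  ⇒  t = ln(C₀/C) / k
t = ln(105/7.56) / 0.09342 = 2.631 / 0.09342 ≈ 28.2 hours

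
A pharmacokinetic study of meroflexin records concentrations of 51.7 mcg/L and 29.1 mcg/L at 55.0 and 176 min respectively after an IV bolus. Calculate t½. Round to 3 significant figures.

k = ln(C₁/C₂) / (t₂ − t₁) = ln(51.7/29.1) / (176 − 55.0)
  = 0.5747 / 121.0 = 0.004750 min⁻¹
t½ = ln 2 / k = ln 2 / 0.004750 ≈ 146 minutes

146 minutes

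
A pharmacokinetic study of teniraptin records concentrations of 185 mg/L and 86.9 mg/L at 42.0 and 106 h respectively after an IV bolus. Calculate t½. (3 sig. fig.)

58.7 hours

k = ln(C₁/C₂) / (t₂ − t₁) = ln(185/86.9) / (106 − 42.0)
  = 0.7556 / 64.00 = 0.01181 h⁻¹
t½ = ln 2 / k = ln 2 / 0.01181 ≈ 58.7 hours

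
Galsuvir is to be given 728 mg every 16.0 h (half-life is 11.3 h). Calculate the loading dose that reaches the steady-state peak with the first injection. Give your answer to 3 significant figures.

k = ln 2 / 11.3 = 0.06134 h⁻¹
Accumulation ratio R = 1 / (1 − e^(−kτ)) = 1 / (1 − e^(−0.06134×16.0)) = 1 / (1 − 0.3748) = 1.599
Loading dose = maintenance dose × R = 728 × 1.599 ≈ 1160 mg

1160 mg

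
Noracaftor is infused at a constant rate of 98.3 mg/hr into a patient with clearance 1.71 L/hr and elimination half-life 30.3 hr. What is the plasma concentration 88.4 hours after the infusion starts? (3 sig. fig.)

Css = rate / CL = 98.3 / 1.71 = 57.49 mg/L
k = ln 2 / 30.3 = 0.02288 hr⁻¹
C(t) = Css (1 − e^(−kt)) = 57.49 × (1 − e^(−2.022)) = 57.49 × 0.8676 ≈ 49.9 mg/L

49.9 mg/L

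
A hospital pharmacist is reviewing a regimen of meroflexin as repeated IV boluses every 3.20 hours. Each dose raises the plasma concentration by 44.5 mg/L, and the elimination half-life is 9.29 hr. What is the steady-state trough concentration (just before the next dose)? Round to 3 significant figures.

165 mg/L

k = ln 2 / 9.29 = 0.07461 hr⁻¹
Fraction remaining after one interval: e^(−kτ) = e^(−0.07461 × 3.20) = 0.7876
R = 1 / (1 − 0.7876) = 4.708
Css,max = 44.5 × 4.708 = 209.5 mg/L
Css,min = Css,max × e^(−kτ) = 209.5 × 0.7876 ≈ 165 mg/L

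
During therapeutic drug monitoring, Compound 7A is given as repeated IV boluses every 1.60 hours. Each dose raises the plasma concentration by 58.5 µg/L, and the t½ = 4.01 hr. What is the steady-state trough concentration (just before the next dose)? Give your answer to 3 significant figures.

k = ln 2 / 4.01 = 0.1729 hr⁻¹
Fraction remaining after one interval: e^(−kτ) = e^(−0.1729 × 1.60) = 0.7584
R = 1 / (1 − 0.7584) = 4.139
Css,max = 58.5 × 4.139 = 242.1 µg/L
Css,min = Css,max × e^(−kτ) = 242.1 × 0.7584 ≈ 184 µg/L

184 µg/L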